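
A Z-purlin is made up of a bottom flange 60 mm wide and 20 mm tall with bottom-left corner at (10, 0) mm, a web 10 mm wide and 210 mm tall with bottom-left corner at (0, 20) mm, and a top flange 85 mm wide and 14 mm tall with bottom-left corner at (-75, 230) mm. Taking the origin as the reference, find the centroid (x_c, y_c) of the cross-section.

x_c = 4.42 mm, y_c = 123.95 mm

bottom flange: A = 60 × 20 = 1200.00, centroid at (40.00, 10.00).
web: A = 10 × 210 = 2100.00, centroid at (5.00, 125.00).
top flange: A = 85 × 14 = 1190.00, centroid at (-32.50, 237.00).
ΣA = 4490.00 mm², ΣAx_c = 19825.00 mm³, ΣAy_c = 556530.00 mm³.
x_c = 19825.00/4490.00 = 4.42 mm; y_c = 556530.00/4490.00 = 123.95 mm.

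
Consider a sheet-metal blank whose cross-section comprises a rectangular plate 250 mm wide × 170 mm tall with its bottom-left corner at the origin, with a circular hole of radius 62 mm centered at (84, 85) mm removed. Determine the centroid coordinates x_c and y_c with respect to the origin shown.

x_c = 141.27 mm, y_c = 85.00 mm

plate: A = 250 × 170 = 42500.00, centroid at (125.00, 85.00).
hole: A = −π·62² = -12076.28, centroid at (84.00, 85.00).
ΣA = 30423.72 mm²
ΣAx_c = (42500.00)(125.00) + (-12076.28)(84.00) = 4298092.30 mm³
ΣAy_c = (42500.00)(85.00) + (-12076.28)(85.00) = 2586016.02 mm³
x_c = 4298092.30 / 30423.72 = 141.27 mm
y_c = 2586016.02 / 30423.72 = 85.00 mm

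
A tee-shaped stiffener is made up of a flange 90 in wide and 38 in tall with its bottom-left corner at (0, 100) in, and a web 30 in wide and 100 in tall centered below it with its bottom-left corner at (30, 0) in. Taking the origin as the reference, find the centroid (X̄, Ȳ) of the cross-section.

X̄ = 45.00 in, Ȳ = 86.76 in

Part | A | x̄ᵢ | ȳᵢ | A·x̄ᵢ | A·ȳᵢ
web | 3000.00 | 45.00 | 50.00 | 135000.00 | 150000.00
flange | 3420.00 | 45.00 | 119.00 | 153900.00 | 406980.00
Σ | 6420.00 |  |  | 288900.00 | 556980.00
X̄ = 288900.00 / 6420.00 = 45.00 in
Ȳ = 556980.00 / 6420.00 = 86.76 in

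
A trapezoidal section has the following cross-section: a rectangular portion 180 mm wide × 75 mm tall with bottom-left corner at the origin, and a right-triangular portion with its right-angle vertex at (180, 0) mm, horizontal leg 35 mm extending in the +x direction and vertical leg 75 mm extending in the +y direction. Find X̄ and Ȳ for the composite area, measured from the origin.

X̄ = 99.01 mm, Ȳ = 36.39 mm

rectangular portion: A = 180 × 75 = 13500.00, centroid at (90.00, 37.50).
triangular portion: A = ½·35·75 = 1312.50, centroid at (191.67, 25.00).
ΣA = 14812.50 mm²
ΣAX̄ = (13500.00)(90.00) + (1312.50)(191.67) = 1466562.50 mm³
ΣAȲ = (13500.00)(37.50) + (1312.50)(25.00) = 539062.50 mm³
X̄ = 1466562.50 / 14812.50 = 99.01 mm
Ȳ = 539062.50 / 14812.50 = 36.39 mm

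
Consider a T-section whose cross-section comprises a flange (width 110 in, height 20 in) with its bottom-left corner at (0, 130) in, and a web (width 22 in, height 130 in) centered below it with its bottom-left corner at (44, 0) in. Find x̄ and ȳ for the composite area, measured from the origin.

Part | A | x̄ᵢ | ȳᵢ | A·x̄ᵢ | A·ȳᵢ
web | 2860.00 | 55.00 | 65.00 | 157300.00 | 185900.00
flange | 2200.00 | 55.00 | 140.00 | 121000.00 | 308000.00
Σ | 5060.00 |  |  | 278300.00 | 493900.00
x̄ = 278300.00 / 5060.00 = 55.00 in
ȳ = 493900.00 / 5060.00 = 97.61 in

x̄ = 55.00 in, ȳ = 97.61 in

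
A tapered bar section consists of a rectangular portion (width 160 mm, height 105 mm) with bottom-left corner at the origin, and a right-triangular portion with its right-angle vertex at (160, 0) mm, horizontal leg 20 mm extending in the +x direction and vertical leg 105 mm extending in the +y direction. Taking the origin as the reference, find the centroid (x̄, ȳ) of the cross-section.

rectangular portion: A = 160 × 105 = 16800.00, centroid at (80.00, 52.50).
triangular portion: A = ½·20·105 = 1050.00, centroid at (166.67, 35.00).
ΣA = 17850.00 mm², ΣAx̄ = 1519000.00 mm³, ΣAȳ = 918750.00 mm³.
x̄ = 1519000.00/17850.00 = 85.10 mm; ȳ = 918750.00/17850.00 = 51.47 mm.

x̄ = 85.10 mm, ȳ = 51.47 mm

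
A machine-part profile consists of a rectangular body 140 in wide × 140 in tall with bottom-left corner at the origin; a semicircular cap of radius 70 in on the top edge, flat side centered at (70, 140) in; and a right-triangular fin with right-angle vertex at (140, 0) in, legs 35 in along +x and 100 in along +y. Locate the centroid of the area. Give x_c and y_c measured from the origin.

x_c = 74.92 in, y_c = 94.21 in

rectangular body: A = 140 × 140 = 19600.00, centroid at (70.00, 70.00).
semicircular top: A = ½π·70² = 7696.90, centroid at (70.00, 169.71).
triangular fin: A = ½·35·100 = 1750.00, centroid at (151.67, 33.33).
ΣA = 29046.90 in²
ΣAx_c = (19600.00)(70.00) + (7696.90)(70.00) + (1750.00)(151.67) = 2176199.81 in³
ΣAy_c = (19600.00)(70.00) + (7696.90)(169.71) + (1750.00)(33.33) = 2736566.28 in³
x_c = 2176199.81 / 29046.90 = 74.92 in
y_c = 2736566.28 / 29046.90 = 94.21 in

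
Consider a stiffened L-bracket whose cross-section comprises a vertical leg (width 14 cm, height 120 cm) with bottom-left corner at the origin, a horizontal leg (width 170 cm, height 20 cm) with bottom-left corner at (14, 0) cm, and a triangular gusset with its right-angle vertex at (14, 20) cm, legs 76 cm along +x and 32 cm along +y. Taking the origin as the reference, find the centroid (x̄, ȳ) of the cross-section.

x̄ = 62.93 cm, ȳ = 27.33 cm

Part | A | x̄ᵢ | ȳᵢ | A·x̄ᵢ | A·ȳᵢ
vertical leg | 1680.00 | 7.00 | 60.00 | 11760.00 | 100800.00
horizontal leg | 3400.00 | 99.00 | 10.00 | 336600.00 | 34000.00
gusset | 1216.00 | 39.33 | 30.67 | 47829.33 | 37290.67
Σ | 6296.00 |  |  | 396189.33 | 172090.67
x̄ = 396189.33 / 6296.00 = 62.93 cm
ȳ = 172090.67 / 6296.00 = 27.33 cm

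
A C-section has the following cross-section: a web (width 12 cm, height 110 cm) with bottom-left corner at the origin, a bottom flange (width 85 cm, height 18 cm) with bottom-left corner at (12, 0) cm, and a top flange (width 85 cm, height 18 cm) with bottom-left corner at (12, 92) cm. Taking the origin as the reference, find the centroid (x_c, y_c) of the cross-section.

Part | A | x̄ᵢ | ȳᵢ | A·x̄ᵢ | A·ȳᵢ
web | 1320.00 | 6.00 | 55.00 | 7920.00 | 72600.00
bottom flange | 1530.00 | 54.50 | 9.00 | 83385.00 | 13770.00
top flange | 1530.00 | 54.50 | 101.00 | 83385.00 | 154530.00
Σ | 4380.00 |  |  | 174690.00 | 240900.00
x_c = 174690.00 / 4380.00 = 39.88 cm
y_c = 240900.00 / 4380.00 = 55.00 cm

x_c = 39.88 cm, y_c = 55.00 cm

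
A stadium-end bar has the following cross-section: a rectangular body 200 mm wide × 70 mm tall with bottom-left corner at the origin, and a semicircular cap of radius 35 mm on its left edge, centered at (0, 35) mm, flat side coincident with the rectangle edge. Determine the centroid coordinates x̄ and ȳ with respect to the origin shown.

rectangular body: A = 200 × 70 = 14000.00, centroid at (100.00, 35.00).
semicircular end: A = ½π·35² = 1924.23, centroid at (-14.85, 35.00).
ΣA = 15924.23 mm²
ΣAx̄ = (14000.00)(100.00) + (1924.23)(-14.85) = 1371416.67 mm³
ΣAȳ = (14000.00)(35.00) + (1924.23)(35.00) = 557347.89 mm³
x̄ = 1371416.67 / 15924.23 = 86.12 mm
ȳ = 557347.89 / 15924.23 = 35.00 mm

x̄ = 86.12 mm, ȳ = 35.00 mm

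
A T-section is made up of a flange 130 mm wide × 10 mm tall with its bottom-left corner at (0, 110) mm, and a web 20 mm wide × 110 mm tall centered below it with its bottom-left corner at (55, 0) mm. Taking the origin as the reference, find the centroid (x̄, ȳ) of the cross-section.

web: A = 20 × 110 = 2200.00, centroid at (65.00, 55.00).
flange: A = 130 × 10 = 1300.00, centroid at (65.00, 115.00).
ΣA = 3500.00 mm², ΣAx̄ = 227500.00 mm³, ΣAȳ = 270500.00 mm³.
x̄ = 227500.00/3500.00 = 65.00 mm; ȳ = 270500.00/3500.00 = 77.29 mm.

x̄ = 65.00 mm, ȳ = 77.29 mm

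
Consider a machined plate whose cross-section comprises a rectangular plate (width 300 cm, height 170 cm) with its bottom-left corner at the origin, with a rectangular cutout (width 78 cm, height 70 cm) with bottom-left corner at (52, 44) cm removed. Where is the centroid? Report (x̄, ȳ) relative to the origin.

x̄ = 157.07 cm, ȳ = 85.72 cm

Part | A | x̄ᵢ | ȳᵢ | A·x̄ᵢ | A·ȳᵢ
plate | 51000.00 | 150.00 | 85.00 | 7650000.00 | 4335000.00
hole | -5460.00 | 91.00 | 79.00 | -496860.00 | -431340.00
Σ | 45540.00 |  |  | 7153140.00 | 3903660.00
x̄ = 7153140.00 / 45540.00 = 157.07 cm
ȳ = 3903660.00 / 45540.00 = 85.72 cm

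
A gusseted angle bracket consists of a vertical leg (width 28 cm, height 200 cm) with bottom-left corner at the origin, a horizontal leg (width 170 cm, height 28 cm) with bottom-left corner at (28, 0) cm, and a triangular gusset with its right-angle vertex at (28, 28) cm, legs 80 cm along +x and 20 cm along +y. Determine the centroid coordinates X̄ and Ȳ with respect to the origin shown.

vertical leg: A = 28 × 200 = 5600.00, centroid at (14.00, 100.00).
horizontal leg: A = 170 × 28 = 4760.00, centroid at (113.00, 14.00).
gusset: A = ½·80·20 = 800.00, centroid at (54.67, 34.67).
ΣA = 11160.00 cm², ΣAX̄ = 660013.33 cm³, ΣAȲ = 654373.33 cm³.
X̄ = 660013.33/11160.00 = 59.14 cm; Ȳ = 654373.33/11160.00 = 58.64 cm.

X̄ = 59.14 cm, Ȳ = 58.64 cm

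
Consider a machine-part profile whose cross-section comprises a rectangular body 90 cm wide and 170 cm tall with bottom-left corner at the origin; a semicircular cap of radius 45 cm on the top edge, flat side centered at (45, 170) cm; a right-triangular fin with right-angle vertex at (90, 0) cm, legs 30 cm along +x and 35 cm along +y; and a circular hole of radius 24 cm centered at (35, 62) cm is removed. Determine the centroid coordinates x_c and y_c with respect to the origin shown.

x_c = 47.73 cm, y_c = 104.44 cm

Part | A | x̄ᵢ | ȳᵢ | A·x̄ᵢ | A·ȳᵢ
rectangular body | 15300.00 | 45.00 | 85.00 | 688500.00 | 1300500.00
semicircular top | 3180.86 | 45.00 | 189.10 | 143138.82 | 601496.64
triangular fin | 525.00 | 100.00 | 11.67 | 52500.00 | 6125.00
hole | -1809.56 | 35.00 | 62.00 | -63334.51 | -112192.56
Σ | 17196.31 |  |  | 820804.31 | 1795929.08
x_c = 820804.31 / 17196.31 = 47.73 cm
y_c = 1795929.08 / 17196.31 = 104.44 cm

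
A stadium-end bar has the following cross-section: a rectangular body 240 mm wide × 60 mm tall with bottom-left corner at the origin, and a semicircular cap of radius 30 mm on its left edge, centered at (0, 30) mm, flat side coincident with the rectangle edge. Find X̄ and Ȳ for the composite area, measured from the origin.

Part | A | x̄ᵢ | ȳᵢ | A·x̄ᵢ | A·ȳᵢ
rectangular body | 14400.00 | 120.00 | 30.00 | 1728000.00 | 432000.00
semicircular end | 1413.72 | -12.73 | 30.00 | -18000.00 | 42411.50
Σ | 15813.72 |  |  | 1710000.00 | 474411.50
X̄ = 1710000.00 / 15813.72 = 108.13 mm
Ȳ = 474411.50 / 15813.72 = 30.00 mm

X̄ = 108.13 mm, Ȳ = 30.00 mm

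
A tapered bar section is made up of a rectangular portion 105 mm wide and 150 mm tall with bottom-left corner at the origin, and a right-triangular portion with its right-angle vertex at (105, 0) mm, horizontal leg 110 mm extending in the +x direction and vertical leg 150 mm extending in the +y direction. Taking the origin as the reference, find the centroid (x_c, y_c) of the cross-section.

x_c = 83.15 mm, y_c = 66.41 mm

rectangular portion: A = 105 × 150 = 15750.00, centroid at (52.50, 75.00).
triangular portion: A = ½·110·150 = 8250.00, centroid at (141.67, 50.00).
ΣA = 24000.00 mm²
ΣAx_c = (15750.00)(52.50) + (8250.00)(141.67) = 1995625.00 mm³
ΣAy_c = (15750.00)(75.00) + (8250.00)(50.00) = 1593750.00 mm³
x_c = 1995625.00 / 24000.00 = 83.15 mm
y_c = 1593750.00 / 24000.00 = 66.41 mm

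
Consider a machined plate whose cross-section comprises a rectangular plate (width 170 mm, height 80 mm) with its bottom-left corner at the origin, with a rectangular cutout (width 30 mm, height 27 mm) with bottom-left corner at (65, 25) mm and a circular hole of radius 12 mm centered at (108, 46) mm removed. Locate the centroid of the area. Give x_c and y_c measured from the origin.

x_c = 84.48 mm, y_c = 39.88 mm

plate: A = 170 × 80 = 13600.00, centroid at (85.00, 40.00).
hole 1: A = −(30 × 27) = -810.00, centroid at (80.00, 38.50).
hole 2: A = −π·12² = -452.39, centroid at (108.00, 46.00).
ΣA = 12337.61 mm², ΣAx_c = 1042341.95 mm³, ΣAy_c = 492005.09 mm³.
x_c = 1042341.95/12337.61 = 84.48 mm; y_c = 492005.09/12337.61 = 39.88 mm.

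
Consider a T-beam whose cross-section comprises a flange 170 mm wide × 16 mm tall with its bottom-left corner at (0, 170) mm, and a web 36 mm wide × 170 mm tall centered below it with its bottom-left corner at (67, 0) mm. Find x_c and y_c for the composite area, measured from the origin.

web: A = 36 × 170 = 6120.00, centroid at (85.00, 85.00).
flange: A = 170 × 16 = 2720.00, centroid at (85.00, 178.00).
ΣA = 8840.00 mm²
ΣAx_c = (6120.00)(85.00) + (2720.00)(85.00) = 751400.00 mm³
ΣAy_c = (6120.00)(85.00) + (2720.00)(178.00) = 1004360.00 mm³
x_c = 751400.00 / 8840.00 = 85.00 mm
y_c = 1004360.00 / 8840.00 = 113.62 mm

x_c = 85.00 mm, y_c = 113.62 mm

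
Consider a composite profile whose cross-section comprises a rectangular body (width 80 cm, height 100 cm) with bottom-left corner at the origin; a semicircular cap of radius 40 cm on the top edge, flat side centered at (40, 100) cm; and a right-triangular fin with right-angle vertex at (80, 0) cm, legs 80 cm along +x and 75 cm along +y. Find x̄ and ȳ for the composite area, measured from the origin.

x̄ = 54.80 cm, ȳ = 56.91 cm

rectangular body: A = 80 × 100 = 8000.00, centroid at (40.00, 50.00).
semicircular top: A = ½π·40² = 2513.27, centroid at (40.00, 116.98).
triangular fin: A = ½·80·75 = 3000.00, centroid at (106.67, 25.00).
ΣA = 13513.27 cm², ΣAx̄ = 740530.96 cm³, ΣAȳ = 768994.08 cm³.
x̄ = 740530.96/13513.27 = 54.80 cm; ȳ = 768994.08/13513.27 = 56.91 cm.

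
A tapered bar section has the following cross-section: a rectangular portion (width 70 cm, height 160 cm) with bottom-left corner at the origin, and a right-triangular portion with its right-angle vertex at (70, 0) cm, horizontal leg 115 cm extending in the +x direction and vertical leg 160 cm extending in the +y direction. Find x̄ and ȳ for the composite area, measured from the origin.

x̄ = 68.07 cm, ȳ = 67.97 cm

rectangular portion: A = 70 × 160 = 11200.00, centroid at (35.00, 80.00).
triangular portion: A = ½·115·160 = 9200.00, centroid at (108.33, 53.33).
ΣA = 20400.00 cm²
ΣAx̄ = (11200.00)(35.00) + (9200.00)(108.33) = 1388666.67 cm³
ΣAȳ = (11200.00)(80.00) + (9200.00)(53.33) = 1386666.67 cm³
x̄ = 1388666.67 / 20400.00 = 68.07 cm
ȳ = 1386666.67 / 20400.00 = 67.97 cm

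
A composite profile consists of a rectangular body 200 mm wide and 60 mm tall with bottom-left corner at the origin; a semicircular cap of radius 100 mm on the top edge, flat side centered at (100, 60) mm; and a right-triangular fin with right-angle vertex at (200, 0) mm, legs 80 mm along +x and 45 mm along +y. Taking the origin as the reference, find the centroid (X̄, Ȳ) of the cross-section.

X̄ = 107.73 mm, Ȳ = 67.65 mm

rectangular body: A = 200 × 60 = 12000.00, centroid at (100.00, 30.00).
semicircular top: A = ½π·100² = 15707.96, centroid at (100.00, 102.44).
triangular fin: A = ½·80·45 = 1800.00, centroid at (226.67, 15.00).
ΣA = 29507.96 mm²
ΣAX̄ = (12000.00)(100.00) + (15707.96)(100.00) + (1800.00)(226.67) = 3178796.33 mm³
ΣAȲ = (12000.00)(30.00) + (15707.96)(102.44) + (1800.00)(15.00) = 1996144.46 mm³
X̄ = 3178796.33 / 29507.96 = 107.73 mm
Ȳ = 1996144.46 / 29507.96 = 67.65 mm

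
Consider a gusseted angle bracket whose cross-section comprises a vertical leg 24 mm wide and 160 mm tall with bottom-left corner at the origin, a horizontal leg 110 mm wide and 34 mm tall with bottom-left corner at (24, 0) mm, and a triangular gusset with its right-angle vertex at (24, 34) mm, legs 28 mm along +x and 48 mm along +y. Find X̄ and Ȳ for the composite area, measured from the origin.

Part | A | x̄ᵢ | ȳᵢ | A·x̄ᵢ | A·ȳᵢ
vertical leg | 3840.00 | 12.00 | 80.00 | 46080.00 | 307200.00
horizontal leg | 3740.00 | 79.00 | 17.00 | 295460.00 | 63580.00
gusset | 672.00 | 33.33 | 50.00 | 22400.00 | 33600.00
Σ | 8252.00 |  |  | 363940.00 | 404380.00
X̄ = 363940.00 / 8252.00 = 44.10 mm
Ȳ = 404380.00 / 8252.00 = 49.00 mm

X̄ = 44.10 mm, Ȳ = 49.00 mm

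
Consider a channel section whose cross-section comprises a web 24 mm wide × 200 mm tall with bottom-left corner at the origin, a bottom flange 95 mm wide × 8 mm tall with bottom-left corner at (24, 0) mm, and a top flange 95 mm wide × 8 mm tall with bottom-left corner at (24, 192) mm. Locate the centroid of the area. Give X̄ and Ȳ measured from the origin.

X̄ = 26.31 mm, Ȳ = 100.00 mm

Part | A | x̄ᵢ | ȳᵢ | A·x̄ᵢ | A·ȳᵢ
web | 4800.00 | 12.00 | 100.00 | 57600.00 | 480000.00
bottom flange | 760.00 | 71.50 | 4.00 | 54340.00 | 3040.00
top flange | 760.00 | 71.50 | 196.00 | 54340.00 | 148960.00
Σ | 6320.00 |  |  | 166280.00 | 632000.00
X̄ = 166280.00 / 6320.00 = 26.31 mm
Ȳ = 632000.00 / 6320.00 = 100.00 mm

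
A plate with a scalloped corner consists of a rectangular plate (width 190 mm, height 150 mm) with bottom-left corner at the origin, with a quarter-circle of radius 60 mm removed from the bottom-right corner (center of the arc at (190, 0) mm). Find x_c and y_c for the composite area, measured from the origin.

x_c = 87.34 mm, y_c = 80.46 mm

Part | A | x̄ᵢ | ȳᵢ | A·x̄ᵢ | A·ȳᵢ
plate | 28500.00 | 95.00 | 75.00 | 2707500.00 | 2137500.00
removed quarter-circle | -2827.43 | 164.54 | 25.46 | -465212.34 | -72000.00
Σ | 25672.57 |  |  | 2242287.66 | 2065500.00
x_c = 2242287.66 / 25672.57 = 87.34 mm
y_c = 2065500.00 / 25672.57 = 80.46 mm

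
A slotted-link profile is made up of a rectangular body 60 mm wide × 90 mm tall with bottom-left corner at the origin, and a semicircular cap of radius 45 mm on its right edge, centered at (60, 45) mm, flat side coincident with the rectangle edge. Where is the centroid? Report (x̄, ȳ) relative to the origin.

Part | A | x̄ᵢ | ȳᵢ | A·x̄ᵢ | A·ȳᵢ
rectangular body | 5400.00 | 30.00 | 45.00 | 162000.00 | 243000.00
semicircular end | 3180.86 | 79.10 | 45.00 | 251601.75 | 143138.82
Σ | 8580.86 |  |  | 413601.75 | 386138.82
x̄ = 413601.75 / 8580.86 = 48.20 mm
ȳ = 386138.82 / 8580.86 = 45.00 mm

x̄ = 48.20 mm, ȳ = 45.00 mm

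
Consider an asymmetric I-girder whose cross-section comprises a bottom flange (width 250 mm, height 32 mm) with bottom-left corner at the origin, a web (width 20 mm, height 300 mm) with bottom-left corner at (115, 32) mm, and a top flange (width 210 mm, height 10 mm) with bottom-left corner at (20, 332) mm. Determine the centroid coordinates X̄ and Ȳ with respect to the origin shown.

Part | A | x̄ᵢ | ȳᵢ | A·x̄ᵢ | A·ȳᵢ
bottom flange | 8000.00 | 125.00 | 16.00 | 1000000.00 | 128000.00
web | 6000.00 | 125.00 | 182.00 | 750000.00 | 1092000.00
top flange | 2100.00 | 125.00 | 337.00 | 262500.00 | 707700.00
Σ | 16100.00 |  |  | 2012500.00 | 1927700.00
X̄ = 2012500.00 / 16100.00 = 125.00 mm
Ȳ = 1927700.00 / 16100.00 = 119.73 mm

X̄ = 125.00 mm, Ȳ = 119.73 mm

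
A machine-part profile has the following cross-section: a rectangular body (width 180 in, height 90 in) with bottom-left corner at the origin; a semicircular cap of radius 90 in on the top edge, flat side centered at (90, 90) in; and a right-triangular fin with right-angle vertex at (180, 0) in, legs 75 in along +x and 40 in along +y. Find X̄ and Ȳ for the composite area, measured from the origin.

rectangular body: A = 180 × 90 = 16200.00, centroid at (90.00, 45.00).
semicircular top: A = ½π·90² = 12723.45, centroid at (90.00, 128.20).
triangular fin: A = ½·75·40 = 1500.00, centroid at (205.00, 13.33).
ΣA = 30423.45 in², ΣAX̄ = 2910610.52 in³, ΣAȲ = 2380110.52 in³.
X̄ = 2910610.52/30423.45 = 95.67 in; Ȳ = 2380110.52/30423.45 = 78.23 in.

X̄ = 95.67 in, Ȳ = 78.23 in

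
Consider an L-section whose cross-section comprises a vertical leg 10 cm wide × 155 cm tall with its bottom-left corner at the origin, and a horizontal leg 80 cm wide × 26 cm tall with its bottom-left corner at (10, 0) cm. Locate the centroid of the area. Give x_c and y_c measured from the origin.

x_c = 30.79 cm, y_c = 40.54 cm

vertical leg: A = 10 × 155 = 1550.00, centroid at (5.00, 77.50).
horizontal leg: A = 80 × 26 = 2080.00, centroid at (50.00, 13.00).
ΣA = 3630.00 cm², ΣAx_c = 111750.00 cm³, ΣAy_c = 147165.00 cm³.
x_c = 111750.00/3630.00 = 30.79 cm; y_c = 147165.00/3630.00 = 40.54 cm.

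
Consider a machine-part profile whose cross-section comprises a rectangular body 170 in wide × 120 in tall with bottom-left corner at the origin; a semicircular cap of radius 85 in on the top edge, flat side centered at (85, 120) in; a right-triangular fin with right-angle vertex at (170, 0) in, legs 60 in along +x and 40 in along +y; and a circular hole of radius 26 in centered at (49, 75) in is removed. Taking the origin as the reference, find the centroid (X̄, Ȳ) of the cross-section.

Part | A | x̄ᵢ | ȳᵢ | A·x̄ᵢ | A·ȳᵢ
rectangular body | 20400.00 | 85.00 | 60.00 | 1734000.00 | 1224000.00
semicircular top | 11349.00 | 85.00 | 156.08 | 964665.29 | 1771297.08
triangular fin | 1200.00 | 190.00 | 13.33 | 228000.00 | 16000.00
hole | -2123.72 | 49.00 | 75.00 | -104062.12 | -159278.75
Σ | 30825.29 |  |  | 2822603.18 | 2852018.33
X̄ = 2822603.18 / 30825.29 = 91.57 in
Ȳ = 2852018.33 / 30825.29 = 92.52 in

X̄ = 91.57 in, Ȳ = 92.52 in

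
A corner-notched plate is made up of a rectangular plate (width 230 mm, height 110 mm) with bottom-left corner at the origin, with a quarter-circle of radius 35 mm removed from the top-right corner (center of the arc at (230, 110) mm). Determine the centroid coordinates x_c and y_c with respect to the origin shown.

x_c = 111.04 mm, y_c = 53.41 mm

plate: A = 230 × 110 = 25300.00, centroid at (115.00, 55.00).
removed quarter-circle: A = −¼π·35² = -962.11, centroid at (215.15, 95.15).
ΣA = 24337.89 mm², ΣAx_c = 2702505.73 mm³, ΣAy_c = 1299959.26 mm³.
x_c = 2702505.73/24337.89 = 111.04 mm; y_c = 1299959.26/24337.89 = 53.41 mm.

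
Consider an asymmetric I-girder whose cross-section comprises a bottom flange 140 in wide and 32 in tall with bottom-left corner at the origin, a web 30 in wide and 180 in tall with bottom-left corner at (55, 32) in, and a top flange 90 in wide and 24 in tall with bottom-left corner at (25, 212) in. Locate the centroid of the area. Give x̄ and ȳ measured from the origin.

x̄ = 70.00 in, ȳ = 100.86 in

bottom flange: A = 140 × 32 = 4480.00, centroid at (70.00, 16.00).
web: A = 30 × 180 = 5400.00, centroid at (70.00, 122.00).
top flange: A = 90 × 24 = 2160.00, centroid at (70.00, 224.00).
ΣA = 12040.00 in²
ΣAx̄ = (4480.00)(70.00) + (5400.00)(70.00) + (2160.00)(70.00) = 842800.00 in³
ΣAȳ = (4480.00)(16.00) + (5400.00)(122.00) + (2160.00)(224.00) = 1214320.00 in³
x̄ = 842800.00 / 12040.00 = 70.00 in
ȳ = 1214320.00 / 12040.00 = 100.86 in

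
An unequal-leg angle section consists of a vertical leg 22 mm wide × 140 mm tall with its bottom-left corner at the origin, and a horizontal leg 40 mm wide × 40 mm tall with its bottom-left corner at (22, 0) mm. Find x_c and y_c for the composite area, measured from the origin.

vertical leg: A = 22 × 140 = 3080.00, centroid at (11.00, 70.00).
horizontal leg: A = 40 × 40 = 1600.00, centroid at (42.00, 20.00).
ΣA = 4680.00 mm², ΣAx_c = 101080.00 mm³, ΣAy_c = 247600.00 mm³.
x_c = 101080.00/4680.00 = 21.60 mm; y_c = 247600.00/4680.00 = 52.91 mm.

x_c = 21.60 mm, y_c = 52.91 mm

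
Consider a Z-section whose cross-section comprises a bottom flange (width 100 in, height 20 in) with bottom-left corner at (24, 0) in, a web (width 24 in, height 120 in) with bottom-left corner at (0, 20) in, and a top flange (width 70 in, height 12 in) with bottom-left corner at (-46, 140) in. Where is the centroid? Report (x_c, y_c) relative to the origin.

x_c = 30.30 in, y_c = 65.22 in

bottom flange: A = 100 × 20 = 2000.00, centroid at (74.00, 10.00).
web: A = 24 × 120 = 2880.00, centroid at (12.00, 80.00).
top flange: A = 70 × 12 = 840.00, centroid at (-11.00, 146.00).
ΣA = 5720.00 in², ΣAx_c = 173320.00 in³, ΣAy_c = 373040.00 in³.
x_c = 173320.00/5720.00 = 30.30 in; y_c = 373040.00/5720.00 = 65.22 in.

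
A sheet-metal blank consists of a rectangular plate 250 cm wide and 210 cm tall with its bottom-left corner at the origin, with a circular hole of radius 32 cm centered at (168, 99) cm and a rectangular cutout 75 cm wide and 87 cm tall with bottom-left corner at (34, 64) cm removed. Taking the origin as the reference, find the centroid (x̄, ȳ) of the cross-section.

x̄ = 129.93 cm, ȳ = 105.07 cm

plate: A = 250 × 210 = 52500.00, centroid at (125.00, 105.00).
hole 1: A = −π·32² = -3216.99, centroid at (168.00, 99.00).
hole 2: A = −(75 × 87) = -6525.00, centroid at (71.50, 107.50).
ΣA = 42758.01 cm², ΣAx̄ = 5555508.03 cm³, ΣAȳ = 4492580.40 cm³.
x̄ = 5555508.03/42758.01 = 129.93 cm; ȳ = 4492580.40/42758.01 = 105.07 cm.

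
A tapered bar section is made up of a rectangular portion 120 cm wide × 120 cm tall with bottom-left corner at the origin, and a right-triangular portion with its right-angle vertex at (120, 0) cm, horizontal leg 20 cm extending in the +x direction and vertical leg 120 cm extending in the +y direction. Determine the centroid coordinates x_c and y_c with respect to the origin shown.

x_c = 65.13 cm, y_c = 58.46 cm

Part | A | x̄ᵢ | ȳᵢ | A·x̄ᵢ | A·ȳᵢ
rectangular portion | 14400.00 | 60.00 | 60.00 | 864000.00 | 864000.00
triangular portion | 1200.00 | 126.67 | 40.00 | 152000.00 | 48000.00
Σ | 15600.00 |  |  | 1016000.00 | 912000.00
x_c = 1016000.00 / 15600.00 = 65.13 cm
y_c = 912000.00 / 15600.00 = 58.46 cm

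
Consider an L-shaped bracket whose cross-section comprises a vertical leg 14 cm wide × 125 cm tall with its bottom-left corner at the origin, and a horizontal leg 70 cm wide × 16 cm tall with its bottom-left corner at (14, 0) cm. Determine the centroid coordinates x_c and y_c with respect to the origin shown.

vertical leg: A = 14 × 125 = 1750.00, centroid at (7.00, 62.50).
horizontal leg: A = 70 × 16 = 1120.00, centroid at (49.00, 8.00).
ΣA = 2870.00 cm²
ΣAx_c = (1750.00)(7.00) + (1120.00)(49.00) = 67130.00 cm³
ΣAy_c = (1750.00)(62.50) + (1120.00)(8.00) = 118335.00 cm³
x_c = 67130.00 / 2870.00 = 23.39 cm
y_c = 118335.00 / 2870.00 = 41.23 cm

x_c = 23.39 cm, y_c = 41.23 cm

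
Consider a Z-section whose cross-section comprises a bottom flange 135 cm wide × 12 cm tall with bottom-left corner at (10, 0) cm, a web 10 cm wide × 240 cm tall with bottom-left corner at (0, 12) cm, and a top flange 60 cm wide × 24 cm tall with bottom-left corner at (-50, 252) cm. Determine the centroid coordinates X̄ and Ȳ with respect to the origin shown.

X̄ = 19.92 cm, Ȳ = 129.43 cm

bottom flange: A = 135 × 12 = 1620.00, centroid at (77.50, 6.00).
web: A = 10 × 240 = 2400.00, centroid at (5.00, 132.00).
top flange: A = 60 × 24 = 1440.00, centroid at (-20.00, 264.00).
ΣA = 5460.00 cm², ΣAX̄ = 108750.00 cm³, ΣAȲ = 706680.00 cm³.
X̄ = 108750.00/5460.00 = 19.92 cm; Ȳ = 706680.00/5460.00 = 129.43 cm.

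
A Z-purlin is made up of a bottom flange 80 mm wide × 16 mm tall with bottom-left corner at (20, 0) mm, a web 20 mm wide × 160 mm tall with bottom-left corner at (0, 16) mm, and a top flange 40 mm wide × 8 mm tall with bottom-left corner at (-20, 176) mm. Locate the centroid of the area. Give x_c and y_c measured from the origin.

x_c = 22.67 mm, y_c = 78.13 mm

bottom flange: A = 80 × 16 = 1280.00, centroid at (60.00, 8.00).
web: A = 20 × 160 = 3200.00, centroid at (10.00, 96.00).
top flange: A = 40 × 8 = 320.00, centroid at (0.00, 180.00).
ΣA = 4800.00 mm², ΣAx_c = 108800.00 mm³, ΣAy_c = 375040.00 mm³.
x_c = 108800.00/4800.00 = 22.67 mm; y_c = 375040.00/4800.00 = 78.13 mm.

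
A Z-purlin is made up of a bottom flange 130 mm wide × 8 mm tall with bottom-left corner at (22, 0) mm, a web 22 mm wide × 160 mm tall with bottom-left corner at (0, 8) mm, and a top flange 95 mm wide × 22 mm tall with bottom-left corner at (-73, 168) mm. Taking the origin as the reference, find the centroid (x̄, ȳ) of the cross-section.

x̄ = 11.41 mm, ȳ = 103.46 mm

Part | A | x̄ᵢ | ȳᵢ | A·x̄ᵢ | A·ȳᵢ
bottom flange | 1040.00 | 87.00 | 4.00 | 90480.00 | 4160.00
web | 3520.00 | 11.00 | 88.00 | 38720.00 | 309760.00
top flange | 2090.00 | -25.50 | 179.00 | -53295.00 | 374110.00
Σ | 6650.00 |  |  | 75905.00 | 688030.00
x̄ = 75905.00 / 6650.00 = 11.41 mm
ȳ = 688030.00 / 6650.00 = 103.46 mm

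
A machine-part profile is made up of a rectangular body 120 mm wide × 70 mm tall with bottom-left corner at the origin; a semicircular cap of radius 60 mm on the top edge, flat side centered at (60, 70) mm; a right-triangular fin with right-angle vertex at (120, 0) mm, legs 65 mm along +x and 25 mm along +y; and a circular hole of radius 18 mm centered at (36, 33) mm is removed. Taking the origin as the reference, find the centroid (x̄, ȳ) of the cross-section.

rectangular body: A = 120 × 70 = 8400.00, centroid at (60.00, 35.00).
semicircular top: A = ½π·60² = 5654.87, centroid at (60.00, 95.46).
triangular fin: A = ½·65·25 = 812.50, centroid at (141.67, 8.33).
hole: A = −π·18² = -1017.88, centroid at (36.00, 33.00).
ΣA = 13849.49 mm²
ΣAx̄ = (8400.00)(60.00) + (5654.87)(60.00) + (812.50)(141.67) + (-1017.88)(36.00) = 921752.64 mm³
ΣAȳ = (8400.00)(35.00) + (5654.87)(95.46) + (812.50)(8.33) + (-1017.88)(33.00) = 807021.60 mm³
x̄ = 921752.64 / 13849.49 = 66.55 mm
ȳ = 807021.60 / 13849.49 = 58.27 mm

x̄ = 66.55 mm, ȳ = 58.27 mm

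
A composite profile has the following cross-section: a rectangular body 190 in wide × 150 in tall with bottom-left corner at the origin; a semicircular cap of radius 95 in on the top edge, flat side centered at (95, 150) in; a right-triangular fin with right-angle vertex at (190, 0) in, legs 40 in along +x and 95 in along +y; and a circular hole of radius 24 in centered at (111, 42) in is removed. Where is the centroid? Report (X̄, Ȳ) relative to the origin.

X̄ = 99.14 in, Ȳ = 112.70 in

rectangular body: A = 190 × 150 = 28500.00, centroid at (95.00, 75.00).
semicircular top: A = ½π·95² = 14176.44, centroid at (95.00, 190.32).
triangular fin: A = ½·40·95 = 1900.00, centroid at (203.33, 31.67).
hole: A = −π·24² = -1809.56, centroid at (111.00, 42.00).
ΣA = 42766.88 in²
ΣAX̄ = (28500.00)(95.00) + (14176.44)(95.00) + (1900.00)(203.33) + (-1809.56)(111.00) = 4239733.97 in³
ΣAȲ = (28500.00)(75.00) + (14176.44)(190.32) + (1900.00)(31.67) + (-1809.56)(42.00) = 4819714.12 in³
X̄ = 4239733.97 / 42766.88 = 99.14 in
Ȳ = 4819714.12 / 42766.88 = 112.70 in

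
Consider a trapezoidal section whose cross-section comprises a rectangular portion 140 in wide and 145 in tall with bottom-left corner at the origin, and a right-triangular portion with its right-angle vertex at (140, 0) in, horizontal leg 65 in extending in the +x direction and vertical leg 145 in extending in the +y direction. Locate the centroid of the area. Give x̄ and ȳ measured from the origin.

x̄ = 87.27 in, ȳ = 67.95 in

Part | A | x̄ᵢ | ȳᵢ | A·x̄ᵢ | A·ȳᵢ
rectangular portion | 20300.00 | 70.00 | 72.50 | 1421000.00 | 1471750.00
triangular portion | 4712.50 | 161.67 | 48.33 | 761854.17 | 227770.83
Σ | 25012.50 |  |  | 2182854.17 | 1699520.83
x̄ = 2182854.17 / 25012.50 = 87.27 in
ȳ = 1699520.83 / 25012.50 = 67.95 in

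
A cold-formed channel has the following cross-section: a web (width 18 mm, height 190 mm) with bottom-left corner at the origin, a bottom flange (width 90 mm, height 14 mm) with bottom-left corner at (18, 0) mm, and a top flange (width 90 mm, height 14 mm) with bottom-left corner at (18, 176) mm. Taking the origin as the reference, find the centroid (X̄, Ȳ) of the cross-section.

web: A = 18 × 190 = 3420.00, centroid at (9.00, 95.00).
bottom flange: A = 90 × 14 = 1260.00, centroid at (63.00, 7.00).
top flange: A = 90 × 14 = 1260.00, centroid at (63.00, 183.00).
ΣA = 5940.00 mm²
ΣAX̄ = (3420.00)(9.00) + (1260.00)(63.00) + (1260.00)(63.00) = 189540.00 mm³
ΣAȲ = (3420.00)(95.00) + (1260.00)(7.00) + (1260.00)(183.00) = 564300.00 mm³
X̄ = 189540.00 / 5940.00 = 31.91 mm
Ȳ = 564300.00 / 5940.00 = 95.00 mm

X̄ = 31.91 mm, Ȳ = 95.00 mm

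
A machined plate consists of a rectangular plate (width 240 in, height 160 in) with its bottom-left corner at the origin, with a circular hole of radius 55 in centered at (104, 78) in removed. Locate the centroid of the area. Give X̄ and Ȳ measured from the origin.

Part | A | x̄ᵢ | ȳᵢ | A·x̄ᵢ | A·ȳᵢ
plate | 38400.00 | 120.00 | 80.00 | 4608000.00 | 3072000.00
hole | -9503.32 | 104.00 | 78.00 | -988345.05 | -741258.79
Σ | 28896.68 |  |  | 3619654.95 | 2330741.21
X̄ = 3619654.95 / 28896.68 = 125.26 in
Ȳ = 2330741.21 / 28896.68 = 80.66 in

X̄ = 125.26 in, Ȳ = 80.66 in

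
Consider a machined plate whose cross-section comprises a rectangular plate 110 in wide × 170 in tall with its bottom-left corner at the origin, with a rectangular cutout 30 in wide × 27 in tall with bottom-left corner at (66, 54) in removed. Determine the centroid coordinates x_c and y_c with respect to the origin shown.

Part | A | x̄ᵢ | ȳᵢ | A·x̄ᵢ | A·ȳᵢ
plate | 18700.00 | 55.00 | 85.00 | 1028500.00 | 1589500.00
hole | -810.00 | 81.00 | 67.50 | -65610.00 | -54675.00
Σ | 17890.00 |  |  | 962890.00 | 1534825.00
x_c = 962890.00 / 17890.00 = 53.82 in
y_c = 1534825.00 / 17890.00 = 85.79 in

x_c = 53.82 in, y_c = 85.79 in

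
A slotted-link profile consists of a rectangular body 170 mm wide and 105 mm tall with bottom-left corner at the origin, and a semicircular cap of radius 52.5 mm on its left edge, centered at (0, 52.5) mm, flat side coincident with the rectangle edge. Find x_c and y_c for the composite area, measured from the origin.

rectangular body: A = 170 × 105 = 17850.00, centroid at (85.00, 52.50).
semicircular end: A = ½π·52.5² = 4329.51, centroid at (-22.28, 52.50).
ΣA = 22179.51 mm²
ΣAx_c = (17850.00)(85.00) + (4329.51)(-22.28) = 1420781.25 mm³
ΣAy_c = (17850.00)(52.50) + (4329.51)(52.50) = 1164424.14 mm³
x_c = 1420781.25 / 22179.51 = 64.06 mm
y_c = 1164424.14 / 22179.51 = 52.50 mm

x_c = 64.06 mm, y_c = 52.50 mm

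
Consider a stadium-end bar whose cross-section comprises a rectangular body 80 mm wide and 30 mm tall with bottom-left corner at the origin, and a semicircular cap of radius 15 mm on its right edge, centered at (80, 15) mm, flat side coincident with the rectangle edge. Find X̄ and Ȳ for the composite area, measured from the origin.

rectangular body: A = 80 × 30 = 2400.00, centroid at (40.00, 15.00).
semicircular end: A = ½π·15² = 353.43, centroid at (86.37, 15.00).
ΣA = 2753.43 mm²
ΣAX̄ = (2400.00)(40.00) + (353.43)(86.37) = 126524.33 mm³
ΣAȲ = (2400.00)(15.00) + (353.43)(15.00) = 41301.44 mm³
X̄ = 126524.33 / 2753.43 = 45.95 mm
Ȳ = 41301.44 / 2753.43 = 15.00 mm

X̄ = 45.95 mm, Ȳ = 15.00 mm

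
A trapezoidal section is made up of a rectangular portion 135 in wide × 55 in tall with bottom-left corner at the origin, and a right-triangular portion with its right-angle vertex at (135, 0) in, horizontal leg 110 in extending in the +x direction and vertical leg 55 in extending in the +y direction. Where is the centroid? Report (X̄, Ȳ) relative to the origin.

rectangular portion: A = 135 × 55 = 7425.00, centroid at (67.50, 27.50).
triangular portion: A = ½·110·55 = 3025.00, centroid at (171.67, 18.33).
ΣA = 10450.00 in², ΣAX̄ = 1020479.17 in³, ΣAȲ = 259645.83 in³.
X̄ = 1020479.17/10450.00 = 97.65 in; Ȳ = 259645.83/10450.00 = 24.85 in.

X̄ = 97.65 in, Ȳ = 24.85 in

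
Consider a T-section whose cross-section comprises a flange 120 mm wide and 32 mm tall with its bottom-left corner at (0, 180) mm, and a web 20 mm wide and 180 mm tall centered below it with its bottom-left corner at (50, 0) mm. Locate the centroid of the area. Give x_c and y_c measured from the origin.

x_c = 60.00 mm, y_c = 144.71 mm

Part | A | x̄ᵢ | ȳᵢ | A·x̄ᵢ | A·ȳᵢ
web | 3600.00 | 60.00 | 90.00 | 216000.00 | 324000.00
flange | 3840.00 | 60.00 | 196.00 | 230400.00 | 752640.00
Σ | 7440.00 |  |  | 446400.00 | 1076640.00
x_c = 446400.00 / 7440.00 = 60.00 mm
y_c = 1076640.00 / 7440.00 = 144.71 mm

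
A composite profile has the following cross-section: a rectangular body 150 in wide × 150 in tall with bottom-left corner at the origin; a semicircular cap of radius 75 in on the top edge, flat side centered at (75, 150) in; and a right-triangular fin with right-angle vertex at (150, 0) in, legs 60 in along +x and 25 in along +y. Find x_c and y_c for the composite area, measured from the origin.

rectangular body: A = 150 × 150 = 22500.00, centroid at (75.00, 75.00).
semicircular top: A = ½π·75² = 8835.73, centroid at (75.00, 181.83).
triangular fin: A = ½·60·25 = 750.00, centroid at (170.00, 8.33).
ΣA = 32085.73 in²
ΣAx_c = (22500.00)(75.00) + (8835.73)(75.00) + (750.00)(170.00) = 2477679.70 in³
ΣAy_c = (22500.00)(75.00) + (8835.73)(181.83) + (750.00)(8.33) = 3300359.40 in³
x_c = 2477679.70 / 32085.73 = 77.22 in
y_c = 3300359.40 / 32085.73 = 102.86 in

x_c = 77.22 in, y_c = 102.86 in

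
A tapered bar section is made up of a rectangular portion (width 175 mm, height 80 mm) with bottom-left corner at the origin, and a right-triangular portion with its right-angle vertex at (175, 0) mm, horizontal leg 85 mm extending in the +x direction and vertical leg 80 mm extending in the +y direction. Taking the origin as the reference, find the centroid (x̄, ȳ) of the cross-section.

rectangular portion: A = 175 × 80 = 14000.00, centroid at (87.50, 40.00).
triangular portion: A = ½·85·80 = 3400.00, centroid at (203.33, 26.67).
ΣA = 17400.00 mm², ΣAx̄ = 1916333.33 mm³, ΣAȳ = 650666.67 mm³.
x̄ = 1916333.33/17400.00 = 110.13 mm; ȳ = 650666.67/17400.00 = 37.39 mm.

x̄ = 110.13 mm, ȳ = 37.39 mm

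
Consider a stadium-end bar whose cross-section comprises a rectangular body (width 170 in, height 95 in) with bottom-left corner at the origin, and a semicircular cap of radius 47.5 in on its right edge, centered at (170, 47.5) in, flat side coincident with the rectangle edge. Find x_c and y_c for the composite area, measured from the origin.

Part | A | x̄ᵢ | ȳᵢ | A·x̄ᵢ | A·ȳᵢ
rectangular body | 16150.00 | 85.00 | 47.50 | 1372750.00 | 767125.00
semicircular end | 3544.11 | 190.16 | 47.50 | 673946.48 | 168345.19
Σ | 19694.11 |  |  | 2046696.48 | 935470.19
x_c = 2046696.48 / 19694.11 = 103.92 in
y_c = 935470.19 / 19694.11 = 47.50 in

x_c = 103.92 in, y_c = 47.50 in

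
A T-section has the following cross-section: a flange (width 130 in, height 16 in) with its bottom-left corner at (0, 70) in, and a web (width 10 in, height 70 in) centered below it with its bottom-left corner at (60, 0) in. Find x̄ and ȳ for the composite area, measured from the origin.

x̄ = 65.00 in, ȳ = 67.17 in

Part | A | x̄ᵢ | ȳᵢ | A·x̄ᵢ | A·ȳᵢ
web | 700.00 | 65.00 | 35.00 | 45500.00 | 24500.00
flange | 2080.00 | 65.00 | 78.00 | 135200.00 | 162240.00
Σ | 2780.00 |  |  | 180700.00 | 186740.00
x̄ = 180700.00 / 2780.00 = 65.00 in
ȳ = 186740.00 / 2780.00 = 67.17 in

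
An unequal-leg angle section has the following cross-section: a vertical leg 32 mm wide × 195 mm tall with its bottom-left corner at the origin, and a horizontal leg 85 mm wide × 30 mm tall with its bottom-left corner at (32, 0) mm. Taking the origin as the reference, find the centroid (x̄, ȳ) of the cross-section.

x̄ = 32.97 mm, ȳ = 73.57 mm

Part | A | x̄ᵢ | ȳᵢ | A·x̄ᵢ | A·ȳᵢ
vertical leg | 6240.00 | 16.00 | 97.50 | 99840.00 | 608400.00
horizontal leg | 2550.00 | 74.50 | 15.00 | 189975.00 | 38250.00
Σ | 8790.00 |  |  | 289815.00 | 646650.00
x̄ = 289815.00 / 8790.00 = 32.97 mm
ȳ = 646650.00 / 8790.00 = 73.57 mm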